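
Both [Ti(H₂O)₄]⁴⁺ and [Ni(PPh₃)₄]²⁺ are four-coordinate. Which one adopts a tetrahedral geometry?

[Ti(H₂O)₄]⁴⁺

For [Ti(H₂O)₄]⁴⁺: Ligand charges: water is neutral. With an overall charge of +4 the titanium centre must be in the +4 oxidation state. Ti sits in group 4, so the d-electron count is 4 − 4 = 0. A d⁰ ion has no crystal-field stabilisation preference between square planar and tetrahedral, so four ligands adopt the sterically favoured tetrahedral geometry. → tetrahedral.
For [Ni(PPh₃)₄]²⁺: Ligand charges: triphenylphosphine is neutral. With an overall charge of +2 the nickel centre must be in the +2 oxidation state. Nickel is a group-10 element; Ni(II) is therefore d⁸. Triphenylphosphine is a strong-field ligand (high in the spectrochemical series). A 3d d⁸ ion with strong-field ligands gains enough CFSE to favour square planar over tetrahedral. → square planar.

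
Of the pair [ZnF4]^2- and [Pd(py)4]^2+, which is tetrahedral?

For [ZnF4]^2-: Summing ligand charges against the −2 overall charge gives an oxidation state of +2 for zinc. Zn sits in group 12, so the d-electron count is 12 − 2 = 10. A d¹⁰ ion has no crystal-field stabilisation preference between square planar and tetrahedral, so four ligands adopt the sterically favoured tetrahedral geometry. → tetrahedral.
For [Pd(py)4]^2+: Pyridine is neutral; balancing the +2 overall charge requires Pd(II). Group 10 minus oxidation state 2 gives a d⁸ configuration. A 4d d⁸ ion has a large crystal-field splitting; square planar leaves the high-energy d_{x²−y²} orbital empty and maximises CFSE. → square planar.

[ZnF4]^2-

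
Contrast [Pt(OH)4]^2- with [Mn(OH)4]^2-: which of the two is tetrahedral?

[Mn(OH)4]^2-

For [Pt(OH)4]^2-: Summing ligand charges against the −2 overall charge gives an oxidation state of +2 for platinum. Platinum is a group-10 element; Pt(II) is therefore d⁸. A 5d d⁸ ion has a large crystal-field splitting; square planar leaves the high-energy d_{x²−y²} orbital empty and maximises CFSE. → square planar.
For [Mn(OH)4]^2-: Summing ligand charges against the −2 overall charge gives an oxidation state of +2 for manganese. Manganese is a group-7 element; Mn(II) is therefore d⁵. A high-spin d⁵ ion has zero CFSE in either geometry, so four ligands adopt the sterically favoured tetrahedral geometry. → tetrahedral.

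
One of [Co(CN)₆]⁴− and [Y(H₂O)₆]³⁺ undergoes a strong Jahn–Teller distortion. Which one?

[Co(CN)₆]⁴−

[Co(CN)₆]⁴−: Each cyanide is −1; balancing the −4 overall charge requires Co(II). Co sits in group 9, so the d-electron count is 9 − 2 = 7. Cyanide is a strong-field ligand (high in the spectrochemical series) for a first-row metal, so the complex is low-spin. The t₂g⁶e_g¹ (low-spin) configuration has an unevenly filled e_g set; the Jahn–Teller theorem predicts a tetragonal distortion (typically axial elongation) to lift the degeneracy.
[Y(H₂O)₆]³⁺: Ligand charges: water is neutral. With an overall charge of +3 the yttrium centre must be in the +3 oxidation state. Group 3 minus oxidation state 3 gives a d⁰ configuration. The d⁰ configuration leaves the e_g set evenly filled (or empty) — no strong Jahn–Teller driving force.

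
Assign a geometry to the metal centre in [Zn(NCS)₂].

Ligand charges: each isothiocyanate is −1. With an overall charge of 0 the zinc centre must be in the +2 oxidation state.
Zn sits in group 12, so the d-electron count is 12 − 2 = 10.
With 2 monodentate ligands the coordination number is 2.
A d¹⁰ ion with only two ligands adopts a linear arrangement (sp hybridisation; no CFSE preference).

linear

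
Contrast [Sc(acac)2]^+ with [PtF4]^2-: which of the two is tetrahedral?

[Sc(acac)2]^+

For [Sc(acac)2]^+: Ligand charges: each acetylacetonate is −1. With an overall charge of +1 the scandium centre must be in the +3 oxidation state. Group 3 minus oxidation state 3 gives a d⁰ configuration. A d⁰ ion has no crystal-field stabilisation preference between square planar and tetrahedral, so four ligands adopt the sterically favoured tetrahedral geometry. → tetrahedral.
For [PtF4]^2-: Each fluoride is −1; balancing the −2 overall charge requires Pt(II). Platinum is a group-10 element; Pt(II) is therefore d⁸. A 5d d⁸ ion has a large crystal-field splitting; square planar leaves the high-energy d_{x²−y²} orbital empty and maximises CFSE. → square planar.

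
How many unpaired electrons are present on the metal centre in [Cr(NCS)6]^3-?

3

Summing ligand charges against the −3 overall charge gives an oxidation state of +3 for chromium.
Cr sits in group 6, so the d-electron count is 6 − 3 = 3.
In an octahedral field the d³ configuration is t₂g³e_g⁰ (only one arrangement possible), giving 3 unpaired electrons.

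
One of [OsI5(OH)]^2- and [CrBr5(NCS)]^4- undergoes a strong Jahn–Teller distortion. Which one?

[OsI5(OH)]^2-: Each iodide is −1; each hydroxide is −1; balancing the −2 overall charge requires Os(IV). Os sits in group 8, so the d-electron count is 8 − 4 = 4. A 5d ion has a large Δₒ and is invariably low-spin. The d⁴ configuration leaves the e_g set evenly filled (or empty) — no strong Jahn–Teller driving force.
[CrBr5(NCS)]^4-: Summing ligand charges against the −4 overall charge gives an oxidation state of +2 for chromium. Chromium is a group-6 element; Cr(II) is therefore d⁴. Bromide and isothiocyanate are weak-field ligands for a first-row metal, so the complex is high-spin. The t₂g³e_g¹ (high-spin) configuration has an unevenly filled e_g set; the Jahn–Teller theorem predicts a tetragonal distortion (typically axial elongation) to lift the degeneracy.

[CrBr5(NCS)]^4-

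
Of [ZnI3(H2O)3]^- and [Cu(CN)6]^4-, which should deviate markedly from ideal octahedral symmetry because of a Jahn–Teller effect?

[ZnI3(H2O)3]^-: Summing ligand charges against the −1 overall charge gives an oxidation state of +2 for zinc. Zinc is a group-12 element; Zn(II) is therefore d¹⁰. The d¹⁰ configuration leaves the e_g set evenly filled (or empty) — no strong Jahn–Teller driving force.
[Cu(CN)6]^4-: Ligand charges: each cyanide is −1. With an overall charge of −4 the copper centre must be in the +2 oxidation state. Group 11 minus oxidation state 2 gives a d⁹ configuration. The t₂g⁶e_g³ configuration has an unevenly filled e_g set; the Jahn–Teller theorem predicts a tetragonal distortion (typically axial elongation) to lift the degeneracy.

[Cu(CN)6]^4-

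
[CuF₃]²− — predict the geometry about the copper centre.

trigonal planar

Ligand charges: each fluoride is −1. With an overall charge of −2 the copper centre must be in the +1 oxidation state.
Copper is a group-11 element; Cu(I) is therefore d¹⁰.
With 3 monodentate ligands the coordination number is 3.
Three ligands around a d¹⁰ centre minimise repulsion in a trigonal-planar arrangement.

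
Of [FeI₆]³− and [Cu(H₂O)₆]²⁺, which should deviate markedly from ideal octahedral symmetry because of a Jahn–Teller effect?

[FeI₆]³−: Ligand charges: each iodide is −1. With an overall charge of −3 the iron centre must be in the +3 oxidation state. Fe sits in group 8, so the d-electron count is 8 − 3 = 5. Iodide is a weak-field ligand for a first-row metal, so the complex is high-spin. The d⁵ configuration leaves the e_g set evenly filled (or empty) — no strong Jahn–Teller driving force.
[Cu(H₂O)₆]²⁺: Water is neutral; balancing the +2 overall charge requires Cu(II). Group 11 minus oxidation state 2 gives a d⁹ configuration. The t₂g⁶e_g³ configuration has an unevenly filled e_g set; the Jahn–Teller theorem predicts a tetragonal distortion (typically axial elongation) to lift the degeneracy.

[Cu(H₂O)₆]²⁺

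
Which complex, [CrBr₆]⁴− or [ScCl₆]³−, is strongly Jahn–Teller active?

[CrBr₆]⁴−: Ligand charges: each bromide is −1. With an overall charge of −4 the chromium centre must be in the +2 oxidation state. Group 6 minus oxidation state 2 gives a d⁴ configuration. Bromide is a weak-field ligand for a first-row metal, so the complex is high-spin. The t₂g³e_g¹ (high-spin) configuration has an unevenly filled e_g set; the Jahn–Teller theorem predicts a tetragonal distortion (typically axial elongation) to lift the degeneracy.
[ScCl₆]³−: Each chloride is −1; balancing the −3 overall charge requires Sc(III). Sc sits in group 3, so the d-electron count is 3 − 3 = 0. The d⁰ configuration leaves the e_g set evenly filled (or empty) — no strong Jahn–Teller driving force.

[CrBr₆]⁴−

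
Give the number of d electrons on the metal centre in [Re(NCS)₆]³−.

d⁴

Each isothiocyanate is −1; balancing the −3 overall charge requires Re(III).
Rhenium is a group-7 element; Re(III) is therefore d⁴.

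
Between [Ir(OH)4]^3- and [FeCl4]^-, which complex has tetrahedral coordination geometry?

[FeCl4]^-

For [Ir(OH)4]^3-: Ligand charges: each hydroxide is −1. With an overall charge of −3 the iridium centre must be in the +1 oxidation state. Ir sits in group 9, so the d-electron count is 9 − 1 = 8. A 5d d⁸ ion has a large crystal-field splitting; square planar leaves the high-energy d_{x²−y²} orbital empty and maximises CFSE. → square planar.
For [FeCl4]^-: Each chloride is −1; balancing the −1 overall charge requires Fe(III). Fe sits in group 8, so the d-electron count is 8 − 3 = 5. A high-spin d⁵ ion has zero CFSE in either geometry, so four ligands adopt the sterically favoured tetrahedral geometry. → tetrahedral.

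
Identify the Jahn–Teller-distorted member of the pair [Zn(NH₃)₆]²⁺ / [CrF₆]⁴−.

[CrF₆]⁴−

[Zn(NH₃)₆]²⁺: Ligand charges: ammonia is neutral. With an overall charge of +2 the zinc centre must be in the +2 oxidation state. Zinc is a group-12 element; Zn(II) is therefore d¹⁰. The d¹⁰ configuration leaves the e_g set evenly filled (or empty) — no strong Jahn–Teller driving force.
[CrF₆]⁴−: Each fluoride is −1; balancing the −4 overall charge requires Cr(II). Cr sits in group 6, so the d-electron count is 6 − 2 = 4. Fluoride is a weak-field ligand for a first-row metal, so the complex is high-spin. The t₂g³e_g¹ (high-spin) configuration has an unevenly filled e_g set; the Jahn–Teller theorem predicts a tetragonal distortion (typically axial elongation) to lift the degeneracy.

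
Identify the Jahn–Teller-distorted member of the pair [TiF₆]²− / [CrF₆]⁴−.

[CrF₆]⁴−

[TiF₆]²−: Each fluoride is −1; balancing the −2 overall charge requires Ti(IV). Group 4 minus oxidation state 4 gives a d⁰ configuration. The d⁰ configuration leaves the e_g set evenly filled (or empty) — no strong Jahn–Teller driving force.
[CrF₆]⁴−: Ligand charges: each fluoride is −1. With an overall charge of −4 the chromium centre must be in the +2 oxidation state. Group 6 minus oxidation state 2 gives a d⁴ configuration. Fluoride is a weak-field ligand for a first-row metal, so the complex is high-spin. The t₂g³e_g¹ (high-spin) configuration has an unevenly filled e_g set; the Jahn–Teller theorem predicts a tetragonal distortion (typically axial elongation) to lift the degeneracy.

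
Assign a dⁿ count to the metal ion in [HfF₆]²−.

d0

Ligand charges: each fluoride is −1. With an overall charge of −2 the hafnium centre must be in the +4 oxidation state.
Group 4 minus oxidation state 4 gives a d⁰ configuration.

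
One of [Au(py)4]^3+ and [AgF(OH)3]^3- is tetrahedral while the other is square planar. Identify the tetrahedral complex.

[AgF(OH)3]^3-

For [Au(py)4]^3+: Summing ligand charges against the +3 overall charge gives an oxidation state of +3 for gold. Group 11 minus oxidation state 3 gives a d⁸ configuration. A 5d d⁸ ion has a large crystal-field splitting; square planar leaves the high-energy d_{x²−y²} orbital empty and maximises CFSE. → square planar.
For [AgF(OH)3]^3-: Summing ligand charges against the −3 overall charge gives an oxidation state of +1 for silver. Group 11 minus oxidation state 1 gives a d¹⁰ configuration. A d¹⁰ ion has no crystal-field stabilisation preference between square planar and tetrahedral, so four ligands adopt the sterically favoured tetrahedral geometry. → tetrahedral.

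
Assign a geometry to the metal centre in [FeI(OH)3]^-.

Ligand charges: each iodide is −1; each hydroxide is −1. With an overall charge of −1 the iron centre must be in the +3 oxidation state.
Fe sits in group 8, so the d-electron count is 8 − 3 = 5.
With 4 monodentate ligands the coordination number is 4.
Hydroxide and iodide are weak-field ligands.
A high-spin d⁵ ion has zero CFSE in either geometry, so four ligands adopt the sterically favoured tetrahedral geometry.

tetrahedral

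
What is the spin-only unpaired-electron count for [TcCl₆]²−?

3

Each chloride is −1; balancing the −2 overall charge requires Tc(IV).
Group 7 minus oxidation state 4 gives a d³ configuration.
In an octahedral field the d³ configuration is t₂g³e_g⁰ (only one arrangement possible), giving 3 unpaired electrons.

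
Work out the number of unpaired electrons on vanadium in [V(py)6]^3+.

2 unpaired electrons

Pyridine is neutral; balancing the +3 overall charge requires V(III).
V sits in group 5, so the d-electron count is 5 − 3 = 2.
In an octahedral field the d² configuration is t₂g²e_g⁰ (only one arrangement possible), giving 2 unpaired electrons.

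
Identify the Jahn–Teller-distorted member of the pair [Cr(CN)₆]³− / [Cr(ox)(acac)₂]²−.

[Cr(ox)(acac)₂]²−

[Cr(CN)₆]³−: Summing ligand charges against the −3 overall charge gives an oxidation state of +3 for chromium. Chromium is a group-6 element; Cr(III) is therefore d³. The d³ configuration leaves the e_g set evenly filled (or empty) — no strong Jahn–Teller driving force.
[Cr(ox)(acac)₂]²−: Summing ligand charges against the −2 overall charge gives an oxidation state of +2 for chromium. Cr sits in group 6, so the d-electron count is 6 − 2 = 4. Acetylacetonate and oxalate are weak-field ligands for a first-row metal, so the complex is high-spin. The t₂g³e_g¹ (high-spin) configuration has an unevenly filled e_g set; the Jahn–Teller theorem predicts a tetragonal distortion (typically axial elongation) to lift the degeneracy.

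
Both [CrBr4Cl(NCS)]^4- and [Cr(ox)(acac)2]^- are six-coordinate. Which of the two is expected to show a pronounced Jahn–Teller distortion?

[CrBr4Cl(NCS)]^4-

[CrBr4Cl(NCS)]^4-: Summing ligand charges against the −4 overall charge gives an oxidation state of +2 for chromium. Chromium is a group-6 element; Cr(II) is therefore d⁴. Bromide, chloride, and isothiocyanate are weak-field ligands for a first-row metal, so the complex is high-spin. The t₂g³e_g¹ (high-spin) configuration has an unevenly filled e_g set; the Jahn–Teller theorem predicts a tetragonal distortion (typically axial elongation) to lift the degeneracy.
[Cr(ox)(acac)2]^-: Each oxalate is −2; each acetylacetonate is −1; balancing the −1 overall charge requires Cr(III). Chromium is a group-6 element; Cr(III) is therefore d³. The d³ configuration leaves the e_g set evenly filled (or empty) — no strong Jahn–Teller driving force.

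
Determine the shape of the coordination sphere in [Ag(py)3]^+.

trigonal planar

Ligand charges: pyridine is neutral. With an overall charge of +1 the silver centre must be in the +1 oxidation state.
Ag sits in group 11, so the d-electron count is 11 − 1 = 10.
With 3 monodentate ligands the coordination number is 3.
Three ligands around a d¹⁰ centre minimise repulsion in a trigonal-planar arrangement.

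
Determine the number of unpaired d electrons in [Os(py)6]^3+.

1 unpaired electron

Pyridine is neutral; balancing the +3 overall charge requires Os(III).
Osmium is a group-8 element; Os(III) is therefore d⁵.
The spin state decides the count: a 5d ion has a large Δₒ and is invariably low-spin.
An octahedral low-spin d⁵ ion is t₂g⁵e_g⁰, giving 1 unpaired electron.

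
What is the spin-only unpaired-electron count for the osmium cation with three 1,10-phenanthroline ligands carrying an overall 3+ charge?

1 unpaired electron

1,10-phenanthroline is neutral; balancing the +3 overall charge requires Os(III).
Osmium is a group-8 element; Os(III) is therefore d⁵.
Counting donor atoms: 3×1,10-phenanthroline (bidentate) → 6 donors. Coordination number = 6.
The spin state decides the count: a 5d ion has a large Δₒ and is invariably low-spin.
An octahedral low-spin d⁵ ion is t₂g⁵e_g⁰, giving 1 unpaired electron.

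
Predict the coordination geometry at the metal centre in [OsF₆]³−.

Each fluoride is −1; balancing the −3 overall charge requires Os(III).
Osmium is a group-8 element; Os(III) is therefore d⁵.
With 6 monodentate ligands the coordination number is 6.
Six donors around a single metal centre give an octahedral coordination sphere.

octahedral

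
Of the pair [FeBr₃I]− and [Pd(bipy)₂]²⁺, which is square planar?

[Pd(bipy)₂]²⁺

For [FeBr₃I]−: Summing ligand charges against the −1 overall charge gives an oxidation state of +3 for iron. Iron is a group-8 element; Fe(III) is therefore d⁵. A high-spin d⁵ ion has zero CFSE in either geometry, so four ligands adopt the sterically favoured tetrahedral geometry. → tetrahedral.
For [Pd(bipy)₂]²⁺: 2,2′-bipyridine is neutral; balancing the +2 overall charge requires Pd(II). Palladium is a group-10 element; Pd(II) is therefore d⁸. A 4d d⁸ ion has a large crystal-field splitting; square planar leaves the high-energy d_{x²−y²} orbital empty and maximises CFSE. → square planar.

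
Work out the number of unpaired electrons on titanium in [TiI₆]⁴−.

Ligand charges: each iodide is −1. With an overall charge of −4 the titanium centre must be in the +2 oxidation state.
Group 4 minus oxidation state 2 gives a d² configuration.
In an octahedral field the d² configuration is t₂g²e_g⁰ (only one arrangement possible), giving 2 unpaired electrons.

2 unpaired electrons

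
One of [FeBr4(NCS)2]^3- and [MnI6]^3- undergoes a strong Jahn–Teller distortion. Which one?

[MnI6]^3-

[FeBr4(NCS)2]^3-: Summing ligand charges against the −3 overall charge gives an oxidation state of +3 for iron. Iron is a group-8 element; Fe(III) is therefore d⁵. Bromide and isothiocyanate are weak-field ligands for a first-row metal, so the complex is high-spin. The d⁵ configuration leaves the e_g set evenly filled (or empty) — no strong Jahn–Teller driving force.
[MnI6]^3-: Each iodide is −1; balancing the −3 overall charge requires Mn(III). Group 7 minus oxidation state 3 gives a d⁴ configuration. Iodide is a weak-field ligand for a first-row metal, so the complex is high-spin. The t₂g³e_g¹ (high-spin) configuration has an unevenly filled e_g set; the Jahn–Teller theorem predicts a tetragonal distortion (typically axial elongation) to lift the degeneracy.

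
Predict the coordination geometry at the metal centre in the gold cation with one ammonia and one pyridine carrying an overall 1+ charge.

Ligand charges: ammonia is neutral; pyridine is neutral. With an overall charge of +1 the gold centre must be in the +1 oxidation state.
Gold is a group-11 element; Au(I) is therefore d¹⁰.
With 2 monodentate ligands the coordination number is 2.
A d¹⁰ ion with only two ligands adopts a linear arrangement (sp hybridisation; no CFSE preference).

linear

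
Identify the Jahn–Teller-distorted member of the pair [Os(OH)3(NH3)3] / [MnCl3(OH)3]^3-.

[MnCl3(OH)3]^3-

[Os(OH)3(NH3)3]: Ligand charges: each hydroxide is −1; ammonia is neutral. With an overall charge of 0 the osmium centre must be in the +3 oxidation state. Group 8 minus oxidation state 3 gives a d⁵ configuration. A 5d ion has a large Δₒ and is invariably low-spin. The d⁵ configuration leaves the e_g set evenly filled (or empty) — no strong Jahn–Teller driving force.
[MnCl3(OH)3]^3-: Each chloride is −1; each hydroxide is −1; balancing the −3 overall charge requires Mn(III). Group 7 minus oxidation state 3 gives a d⁴ configuration. Chloride and hydroxide are weak-field ligands for a first-row metal, so the complex is high-spin. The t₂g³e_g¹ (high-spin) configuration has an unevenly filled e_g set; the Jahn–Teller theorem predicts a tetragonal distortion (typically axial elongation) to lift the degeneracy.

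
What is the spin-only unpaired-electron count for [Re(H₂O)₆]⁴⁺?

Summing ligand charges against the +4 overall charge gives an oxidation state of +4 for rhenium.
Group 7 minus oxidation state 4 gives a d³ configuration.
In an octahedral field the d³ configuration is t₂g³e_g⁰ (only one arrangement possible), giving 3 unpaired electrons.

3 unpaired electrons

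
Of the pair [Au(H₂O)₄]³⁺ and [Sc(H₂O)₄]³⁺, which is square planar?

For [Au(H₂O)₄]³⁺: Water is neutral; balancing the +3 overall charge requires Au(III). Group 11 minus oxidation state 3 gives a d⁸ configuration. A 5d d⁸ ion has a large crystal-field splitting; square planar leaves the high-energy d_{x²−y²} orbital empty and maximises CFSE. → square planar.
For [Sc(H₂O)₄]³⁺: Water is neutral; balancing the +3 overall charge requires Sc(III). Scandium is a group-3 element; Sc(III) is therefore d⁰. A d⁰ ion has no crystal-field stabilisation preference between square planar and tetrahedral, so four ligands adopt the sterically favoured tetrahedral geometry. → tetrahedral.

[Au(H₂O)₄]³⁺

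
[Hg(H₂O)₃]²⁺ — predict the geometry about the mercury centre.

Summing ligand charges against the +2 overall charge gives an oxidation state of +2 for mercury.
Mercury is a group-12 element; Hg(II) is therefore d¹⁰.
Coordination number: 3.
Three ligands around a d¹⁰ centre minimise repulsion in a trigonal-planar arrangement.

trigonal planar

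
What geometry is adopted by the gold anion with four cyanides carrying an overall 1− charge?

square planar

Ligand charges: each cyanide is −1. With an overall charge of −1 the gold centre must be in the +3 oxidation state.
Au sits in group 11, so the d-electron count is 11 − 3 = 8.
With 4 monodentate ligands the coordination number is 4.
A 5d d⁸ ion has a large crystal-field splitting; square planar leaves the high-energy d_{x²−y²} orbital empty and maximises CFSE.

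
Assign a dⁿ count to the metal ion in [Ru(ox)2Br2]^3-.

Summing ligand charges against the −3 overall charge gives an oxidation state of +3 for ruthenium.
Ruthenium is a group-8 element; Ru(III) is therefore d⁵.

d5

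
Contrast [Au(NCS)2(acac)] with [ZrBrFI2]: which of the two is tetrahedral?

[ZrBrFI2]

For [Au(NCS)2(acac)]: Ligand charges: each isothiocyanate is −1; each acetylacetonate is −1. With an overall charge of 0 the gold centre must be in the +3 oxidation state. Group 11 minus oxidation state 3 gives a d⁸ configuration. A 5d d⁸ ion has a large crystal-field splitting; square planar leaves the high-energy d_{x²−y²} orbital empty and maximises CFSE. → square planar.
For [ZrBrFI2]: Summing ligand charges against the 0 overall charge gives an oxidation state of +4 for zirconium. Zr sits in group 4, so the d-electron count is 4 − 4 = 0. A d⁰ ion has no crystal-field stabilisation preference between square planar and tetrahedral, so four ligands adopt the sterically favoured tetrahedral geometry. → tetrahedral.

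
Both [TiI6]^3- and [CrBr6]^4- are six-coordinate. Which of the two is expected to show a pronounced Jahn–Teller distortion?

[CrBr6]^4-

[TiI6]^3-: Summing ligand charges against the −3 overall charge gives an oxidation state of +3 for titanium. Group 4 minus oxidation state 3 gives a d¹ configuration. The d¹ configuration leaves the e_g set evenly filled (or empty) — no strong Jahn–Teller driving force.
[CrBr6]^4-: Ligand charges: each bromide is −1. With an overall charge of −4 the chromium centre must be in the +2 oxidation state. Group 6 minus oxidation state 2 gives a d⁴ configuration. Bromide is a weak-field ligand for a first-row metal, so the complex is high-spin. The t₂g³e_g¹ (high-spin) configuration has an unevenly filled e_g set; the Jahn–Teller theorem predicts a tetragonal distortion (typically axial elongation) to lift the degeneracy.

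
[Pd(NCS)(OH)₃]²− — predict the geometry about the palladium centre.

Ligand charges: each isothiocyanate is −1; each hydroxide is −1. With an overall charge of −2 the palladium centre must be in the +2 oxidation state.
Pd sits in group 10, so the d-electron count is 10 − 2 = 8.
With 4 monodentate ligands the coordination number is 4.
A 4d d⁸ ion has a large crystal-field splitting; square planar leaves the high-energy d_{x²−y²} orbital empty and maximises CFSE.

square planar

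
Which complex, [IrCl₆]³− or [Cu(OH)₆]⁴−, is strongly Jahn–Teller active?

[Cu(OH)₆]⁴−

[IrCl₆]³−: Summing ligand charges against the −3 overall charge gives an oxidation state of +3 for iridium. Iridium is a group-9 element; Ir(III) is therefore d⁶. A 5d ion has a large Δₒ and is invariably low-spin. The d⁶ configuration leaves the e_g set evenly filled (or empty) — no strong Jahn–Teller driving force.
[Cu(OH)₆]⁴−: Each hydroxide is −1; balancing the −4 overall charge requires Cu(II). Cu sits in group 11, so the d-electron count is 11 − 2 = 9. The t₂g⁶e_g³ configuration has an unevenly filled e_g set; the Jahn–Teller theorem predicts a tetragonal distortion (typically axial elongation) to lift the degeneracy.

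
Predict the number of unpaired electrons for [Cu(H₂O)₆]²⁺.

Water is neutral; balancing the +2 overall charge requires Cu(II).
Copper is a group-11 element; Cu(II) is therefore d⁹.
In an octahedral field the d⁹ configuration is t₂g⁶e_g³ (only one arrangement possible), giving 1 unpaired electron.

1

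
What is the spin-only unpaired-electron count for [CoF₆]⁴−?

Ligand charges: each fluoride is −1. With an overall charge of −4 the cobalt centre must be in the +2 oxidation state.
Co sits in group 9, so the d-electron count is 9 − 2 = 7.
The spin state decides the count: Fluoride is a weak-field ligand for a first-row metal, so the complex is high-spin.
An octahedral high-spin d⁷ ion is t₂g⁵e_g², giving 3 unpaired electrons.

3 unpaired electrons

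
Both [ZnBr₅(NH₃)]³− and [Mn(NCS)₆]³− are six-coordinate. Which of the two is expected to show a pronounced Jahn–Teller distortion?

[ZnBr₅(NH₃)]³−: Summing ligand charges against the −3 overall charge gives an oxidation state of +2 for zinc. Zinc is a group-12 element; Zn(II) is therefore d¹⁰. The d¹⁰ configuration leaves the e_g set evenly filled (or empty) — no strong Jahn–Teller driving force.
[Mn(NCS)₆]³−: Summing ligand charges against the −3 overall charge gives an oxidation state of +3 for manganese. Group 7 minus oxidation state 3 gives a d⁴ configuration. Isothiocyanate is a weak-field ligand for a first-row metal, so the complex is high-spin. The t₂g³e_g¹ (high-spin) configuration has an unevenly filled e_g set; the Jahn–Teller theorem predicts a tetragonal distortion (typically axial elongation) to lift the degeneracy.

[Mn(NCS)₆]³−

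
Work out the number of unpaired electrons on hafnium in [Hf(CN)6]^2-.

0 unpaired electrons

Each cyanide is −1; balancing the −2 overall charge requires Hf(IV).
Hafnium is a group-4 element; Hf(IV) is therefore d⁰.
In an octahedral field the d⁰ configuration is t₂g⁰e_g⁰, giving 0 unpaired electrons.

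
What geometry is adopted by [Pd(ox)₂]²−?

Summing ligand charges against the −2 overall charge gives an oxidation state of +2 for palladium.
Pd sits in group 10, so the d-electron count is 10 − 2 = 8.
Counting donor atoms: 2×oxalate (bidentate) → 4 donors. Coordination number = 4.
A 4d d⁸ ion has a large crystal-field splitting; square planar leaves the high-energy d_{x²−y²} orbital empty and maximises CFSE.

square planar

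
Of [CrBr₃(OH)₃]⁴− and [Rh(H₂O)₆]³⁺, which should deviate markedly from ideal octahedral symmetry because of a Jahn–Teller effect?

[CrBr₃(OH)₃]⁴−

[CrBr₃(OH)₃]⁴−: Ligand charges: each bromide is −1; each hydroxide is −1. With an overall charge of −4 the chromium centre must be in the +2 oxidation state. Chromium is a group-6 element; Cr(II) is therefore d⁴. Bromide and hydroxide are weak-field ligands for a first-row metal, so the complex is high-spin. The t₂g³e_g¹ (high-spin) configuration has an unevenly filled e_g set; the Jahn–Teller theorem predicts a tetragonal distortion (typically axial elongation) to lift the degeneracy.
[Rh(H₂O)₆]³⁺: Summing ligand charges against the +3 overall charge gives an oxidation state of +3 for rhodium. Group 9 minus oxidation state 3 gives a d⁶ configuration. A 4d ion has a large Δₒ and is invariably low-spin. The d⁶ configuration leaves the e_g set evenly filled (or empty) — no strong Jahn–Teller driving force.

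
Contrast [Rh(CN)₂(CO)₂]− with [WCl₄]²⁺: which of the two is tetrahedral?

For [Rh(CN)₂(CO)₂]−: Summing ligand charges against the −1 overall charge gives an oxidation state of +1 for rhodium. Rh sits in group 9, so the d-electron count is 9 − 1 = 8. A 4d d⁸ ion has a large crystal-field splitting; square planar leaves the high-energy d_{x²−y²} orbital empty and maximises CFSE. → square planar.
For [WCl₄]²⁺: Each chloride is −1; balancing the +2 overall charge requires W(VI). W sits in group 6, so the d-electron count is 6 − 6 = 0. A d⁰ ion has no crystal-field stabilisation preference between square planar and tetrahedral, so four ligands adopt the sterically favoured tetrahedral geometry. → tetrahedral.

[WCl₄]²⁺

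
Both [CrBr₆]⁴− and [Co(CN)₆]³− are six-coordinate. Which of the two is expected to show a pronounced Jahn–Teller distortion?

[CrBr₆]⁴−: Each bromide is −1; balancing the −4 overall charge requires Cr(II). Chromium is a group-6 element; Cr(II) is therefore d⁴. Bromide is a weak-field ligand for a first-row metal, so the complex is high-spin. The t₂g³e_g¹ (high-spin) configuration has an unevenly filled e_g set; the Jahn–Teller theorem predicts a tetragonal distortion (typically axial elongation) to lift the degeneracy.
[Co(CN)₆]³−: Ligand charges: each cyanide is −1. With an overall charge of −3 the cobalt centre must be in the +3 oxidation state. Co sits in group 9, so the d-electron count is 9 − 3 = 6. Co(III) has an exceptionally large octahedral splitting and is low-spin with essentially every ligand except fluoride. The d⁶ configuration leaves the e_g set evenly filled (or empty) — no strong Jahn–Teller driving force.

[CrBr₆]⁴−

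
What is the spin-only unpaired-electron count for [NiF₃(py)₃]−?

2 unpaired electrons

Ligand charges: each fluoride is −1; pyridine is neutral. With an overall charge of −1 the nickel centre must be in the +2 oxidation state.
Ni sits in group 10, so the d-electron count is 10 − 2 = 8.
In an octahedral field the d⁸ configuration is t₂g⁶e_g² (only one arrangement possible), giving 2 unpaired electrons.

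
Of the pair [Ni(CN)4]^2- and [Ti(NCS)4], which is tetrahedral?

For [Ni(CN)4]^2-: Ligand charges: each cyanide is −1. With an overall charge of −2 the nickel centre must be in the +2 oxidation state. Nickel is a group-10 element; Ni(II) is therefore d⁸. Cyanide is a strong-field ligand (high in the spectrochemical series). A 3d d⁸ ion with strong-field ligands gains enough CFSE to favour square planar over tetrahedral. → square planar.
For [Ti(NCS)4]: Each isothiocyanate is −1; balancing the 0 overall charge requires Ti(IV). Titanium is a group-4 element; Ti(IV) is therefore d⁰. A d⁰ ion has no crystal-field stabilisation preference between square planar and tetrahedral, so four ligands adopt the sterically favoured tetrahedral geometry. → tetrahedral.

[Ti(NCS)4]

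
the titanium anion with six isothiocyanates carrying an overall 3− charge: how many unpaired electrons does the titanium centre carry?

Summing ligand charges against the −3 overall charge gives an oxidation state of +3 for titanium.
Ti sits in group 4, so the d-electron count is 4 − 3 = 1.
In an octahedral field the d¹ configuration is t₂g¹e_g⁰ (only one arrangement possible), giving 1 unpaired electron.

1 unpaired electron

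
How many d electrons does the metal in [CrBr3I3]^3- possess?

d³

Ligand charges: each bromide is −1; each iodide is −1. With an overall charge of −3 the chromium centre must be in the +3 oxidation state.
Chromium is a group-6 element; Cr(III) is therefore d³.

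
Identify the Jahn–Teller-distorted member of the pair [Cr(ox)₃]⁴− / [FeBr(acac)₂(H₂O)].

[Cr(ox)₃]⁴−

[Cr(ox)₃]⁴−: Ligand charges: each oxalate is −2. With an overall charge of −4 the chromium centre must be in the +2 oxidation state. Cr sits in group 6, so the d-electron count is 6 − 2 = 4. Oxalate is a weak-field ligand for a first-row metal, so the complex is high-spin. The t₂g³e_g¹ (high-spin) configuration has an unevenly filled e_g set; the Jahn–Teller theorem predicts a tetragonal distortion (typically axial elongation) to lift the degeneracy.
[FeBr(acac)₂(H₂O)]: Each bromide is −1; each acetylacetonate is −1; water is neutral; balancing the 0 overall charge requires Fe(III). Iron is a group-8 element; Fe(III) is therefore d⁵. Acetylacetonate and bromide are weak-field ligands for a first-row metal, so the complex is high-spin. The d⁵ configuration leaves the e_g set evenly filled (or empty) — no strong Jahn–Teller driving force.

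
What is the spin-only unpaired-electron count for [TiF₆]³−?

1

Each fluoride is −1; balancing the −3 overall charge requires Ti(III).
Group 4 minus oxidation state 3 gives a d¹ configuration.
In an octahedral field the d¹ configuration is t₂g¹e_g⁰ (only one arrangement possible), giving 1 unpaired electron.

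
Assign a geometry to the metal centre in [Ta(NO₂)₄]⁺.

tetrahedral

Ligand charges: each nitro (N-bound nitrite) is −1. With an overall charge of +1 the tantalum centre must be in the +5 oxidation state.
Group 5 minus oxidation state 5 gives a d⁰ configuration.
With 4 monodentate ligands the coordination number is 4.
A d⁰ ion has no crystal-field stabilisation preference between square planar and tetrahedral, so four ligands adopt the sterically favoured tetrahedral geometry.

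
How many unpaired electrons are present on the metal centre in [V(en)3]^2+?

Ligand charges: ethylenediamine is neutral. With an overall charge of +2 the vanadium centre must be in the +2 oxidation state.
Vanadium is a group-5 element; V(II) is therefore d³.
Counting donor atoms: 3×ethylenediamine (bidentate) → 6 donors. Coordination number = 6.
In an octahedral field the d³ configuration is t₂g³e_g⁰ (only one arrangement possible), giving 3 unpaired electrons.

3 unpaired electrons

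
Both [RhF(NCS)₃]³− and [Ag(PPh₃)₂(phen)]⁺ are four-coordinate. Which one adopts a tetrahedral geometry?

[Ag(PPh₃)₂(phen)]⁺

For [RhF(NCS)₃]³−: Each fluoride is −1; each isothiocyanate is −1; balancing the −3 overall charge requires Rh(I). Rh sits in group 9, so the d-electron count is 9 − 1 = 8. A 4d d⁸ ion has a large crystal-field splitting; square planar leaves the high-energy d_{x²−y²} orbital empty and maximises CFSE. → square planar.
For [Ag(PPh₃)₂(phen)]⁺: Summing ligand charges against the +1 overall charge gives an oxidation state of +1 for silver. Ag sits in group 11, so the d-electron count is 11 − 1 = 10. A d¹⁰ ion has no crystal-field stabilisation preference between square planar and tetrahedral, so four ligands adopt the sterically favoured tetrahedral geometry. → tetrahedral.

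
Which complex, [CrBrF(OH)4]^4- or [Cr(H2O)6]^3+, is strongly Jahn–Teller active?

[CrBrF(OH)4]^4-: Ligand charges: each bromide is −1; each fluoride is −1; each hydroxide is −1. With an overall charge of −4 the chromium centre must be in the +2 oxidation state. Group 6 minus oxidation state 2 gives a d⁴ configuration. Bromide, fluoride, and hydroxide are weak-field ligands for a first-row metal, so the complex is high-spin. The t₂g³e_g¹ (high-spin) configuration has an unevenly filled e_g set; the Jahn–Teller theorem predicts a tetragonal distortion (typically axial elongation) to lift the degeneracy.
[Cr(H2O)6]^3+: Ligand charges: water is neutral. With an overall charge of +3 the chromium centre must be in the +3 oxidation state. Chromium is a group-6 element; Cr(III) is therefore d³. The d³ configuration leaves the e_g set evenly filled (or empty) — no strong Jahn–Teller driving force.

[CrBrF(OH)4]^4-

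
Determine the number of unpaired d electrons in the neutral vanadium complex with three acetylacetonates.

Ligand charges: each acetylacetonate is −1. With an overall charge of 0 the vanadium centre must be in the +3 oxidation state.
Group 5 minus oxidation state 3 gives a d² configuration.
Counting donor atoms: 3×acetylacetonate (bidentate) → 6 donors. Coordination number = 6.
In an octahedral field the d² configuration is t₂g²e_g⁰ (only one arrangement possible), giving 2 unpaired electrons.

2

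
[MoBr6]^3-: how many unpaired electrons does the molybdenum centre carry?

3 unpaired electrons

Each bromide is −1; balancing the −3 overall charge requires Mo(III).
Molybdenum is a group-6 element; Mo(III) is therefore d³.
In an octahedral field the d³ configuration is t₂g³e_g⁰ (only one arrangement possible), giving 3 unpaired electrons.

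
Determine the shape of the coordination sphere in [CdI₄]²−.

tetrahedral

Summing ligand charges against the −2 overall charge gives an oxidation state of +2 for cadmium.
Group 12 minus oxidation state 2 gives a d¹⁰ configuration.
Coordination number: 4.
A d¹⁰ ion has no crystal-field stabilisation preference between square planar and tetrahedral, so four ligands adopt the sterically favoured tetrahedral geometry.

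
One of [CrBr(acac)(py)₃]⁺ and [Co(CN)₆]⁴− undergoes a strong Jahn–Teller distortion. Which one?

[Co(CN)₆]⁴−

[CrBr(acac)(py)₃]⁺: Summing ligand charges against the +1 overall charge gives an oxidation state of +3 for chromium. Cr sits in group 6, so the d-electron count is 6 − 3 = 3. The d³ configuration leaves the e_g set evenly filled (or empty) — no strong Jahn–Teller driving force.
[Co(CN)₆]⁴−: Each cyanide is −1; balancing the −4 overall charge requires Co(II). Cobalt is a group-9 element; Co(II) is therefore d⁷. Cyanide is a strong-field ligand (high in the spectrochemical series) for a first-row metal, so the complex is low-spin. The t₂g⁶e_g¹ (low-spin) configuration has an unevenly filled e_g set; the Jahn–Teller theorem predicts a tetragonal distortion (typically axial elongation) to lift the degeneracy.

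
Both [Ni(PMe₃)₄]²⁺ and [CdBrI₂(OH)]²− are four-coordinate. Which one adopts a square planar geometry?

[Ni(PMe₃)₄]²⁺

For [Ni(PMe₃)₄]²⁺: Summing ligand charges against the +2 overall charge gives an oxidation state of +2 for nickel. Group 10 minus oxidation state 2 gives a d⁸ configuration. Trimethylphosphine is a strong-field ligand (high in the spectrochemical series). A 3d d⁸ ion with strong-field ligands gains enough CFSE to favour square planar over tetrahedral. → square planar.
For [CdBrI₂(OH)]²−: Ligand charges: each bromide is −1; each iodide is −1; each hydroxide is −1. With an overall charge of −2 the cadmium centre must be in the +2 oxidation state. Cadmium is a group-12 element; Cd(II) is therefore d¹⁰. A d¹⁰ ion has no crystal-field stabilisation preference between square planar and tetrahedral, so four ligands adopt the sterically favoured tetrahedral geometry. → tetrahedral.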